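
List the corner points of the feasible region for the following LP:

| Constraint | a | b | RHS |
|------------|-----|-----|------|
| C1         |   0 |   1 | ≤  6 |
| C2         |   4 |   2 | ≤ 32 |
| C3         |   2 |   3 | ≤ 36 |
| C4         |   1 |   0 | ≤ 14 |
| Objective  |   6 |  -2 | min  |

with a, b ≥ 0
Each vertex is the intersection of two constraint boundaries that also satisfies all remaining constraints:
  a = 0 and b = 0 → (0, 0)
  4a + 2b = 32 and b = 0 → (8, 0)
  b = 6 and 4a + 2b = 32 → (5, 6)
  b = 6 and a = 0 → (0, 6)

Vertices: (0, 0), (8, 0), (5, 6), (0, 6)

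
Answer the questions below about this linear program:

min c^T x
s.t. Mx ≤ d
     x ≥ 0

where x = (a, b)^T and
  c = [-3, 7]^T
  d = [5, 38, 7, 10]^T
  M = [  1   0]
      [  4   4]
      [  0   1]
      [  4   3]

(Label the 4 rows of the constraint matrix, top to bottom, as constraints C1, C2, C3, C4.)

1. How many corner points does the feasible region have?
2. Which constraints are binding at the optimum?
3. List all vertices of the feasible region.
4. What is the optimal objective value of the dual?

1. 3
2. C4, b ≥ 0
3. (0, 0), (2.5, 0), (0, 3.333)
4. -7.5 (by strong duality, equal to the primal optimum)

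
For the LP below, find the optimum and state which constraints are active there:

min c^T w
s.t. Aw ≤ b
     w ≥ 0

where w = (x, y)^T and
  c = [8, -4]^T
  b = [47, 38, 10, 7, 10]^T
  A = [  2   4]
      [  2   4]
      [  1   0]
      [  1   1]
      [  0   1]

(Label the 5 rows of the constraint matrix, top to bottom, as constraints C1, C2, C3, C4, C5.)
Optimal: x = 0, y = 7
Binding: C4, x ≥ 0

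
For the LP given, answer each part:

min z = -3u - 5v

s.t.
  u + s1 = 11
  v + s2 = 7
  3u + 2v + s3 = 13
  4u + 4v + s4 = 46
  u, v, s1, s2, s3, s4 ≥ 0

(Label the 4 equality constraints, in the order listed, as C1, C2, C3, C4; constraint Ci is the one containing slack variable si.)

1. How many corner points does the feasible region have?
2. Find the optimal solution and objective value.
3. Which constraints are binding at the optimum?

1. 3
2. u = 0, v = 6.5, z = -32.5
3. C3, u ≥ 0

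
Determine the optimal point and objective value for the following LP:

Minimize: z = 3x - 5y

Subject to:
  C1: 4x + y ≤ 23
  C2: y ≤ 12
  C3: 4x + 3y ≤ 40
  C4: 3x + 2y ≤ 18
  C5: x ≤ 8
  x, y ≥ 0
Each vertex is the intersection of two constraint boundaries that also satisfies all remaining constraints:
  x = 0 and y = 0 → (0, 0)
  4x + y = 23 and y = 0 → (5.75, 0)
  4x + y = 23 and 3x + 2y = 18 → (5.6, 0.6)
  3x + 2y = 18 and x = 0 → (0, 9)

Evaluating z = 3x - 5y at each vertex:
  (0, 0): z = 0
  (5.75, 0): z = 17.25
  (5.6, 0.6): z = 13.8
  (0, 9): z = -45

The minimum is at (0, 9) with z = -45.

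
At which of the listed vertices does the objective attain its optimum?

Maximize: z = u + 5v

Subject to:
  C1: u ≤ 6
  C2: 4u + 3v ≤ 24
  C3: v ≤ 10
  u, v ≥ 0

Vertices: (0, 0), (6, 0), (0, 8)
Evaluating z = u + 5v at each vertex:
  (0, 0): z = 0
  (6, 0): z = 6
  (0, 8): z = 40

The largest value is z = 40, attained at (0, 8).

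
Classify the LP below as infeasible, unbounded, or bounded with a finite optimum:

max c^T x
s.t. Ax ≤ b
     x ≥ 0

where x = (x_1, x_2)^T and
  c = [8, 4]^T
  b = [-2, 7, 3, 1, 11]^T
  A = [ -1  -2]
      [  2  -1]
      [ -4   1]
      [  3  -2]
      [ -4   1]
Feasible point: (0, 1) satisfies every constraint, so the LP is feasible.
Direction d = (1, 2): for each constraint row a, a·d ≤ 0 —
  (-1)(1) + (-2)(2) = -5 ≤ 0
  (2)(1) + (-1)(2) = 0 ≤ 0
  (-4)(1) + (1)(2) = -2 ≤ 0
  (3)(1) + (-2)(2) = -1 ≤ 0
  (-4)(1) + (1)(2) = -2 ≤ 0
and d ≥ 0, so (0, 1) + t·d stays feasible for every t ≥ 0. Along this ray z = 8x_1 + 4x_2 changes by 16 per unit t, so z → +∞.

The LP is unbounded; z can be made arbitrarily large.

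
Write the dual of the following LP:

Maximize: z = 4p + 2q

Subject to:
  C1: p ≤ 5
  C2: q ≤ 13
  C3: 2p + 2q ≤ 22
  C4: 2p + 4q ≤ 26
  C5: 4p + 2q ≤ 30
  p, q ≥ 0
Minimize: z = 5y1 + 13y2 + 22y3 + 26y4 + 30y5

Subject to:
  C1: -y1 - 2y3 - 2y4 - 4y5 ≤ -4
  C2: -y2 - 2y3 - 4y4 - 2y5 ≤ -2
  y1, y2, y3, y4, y5 ≥ 0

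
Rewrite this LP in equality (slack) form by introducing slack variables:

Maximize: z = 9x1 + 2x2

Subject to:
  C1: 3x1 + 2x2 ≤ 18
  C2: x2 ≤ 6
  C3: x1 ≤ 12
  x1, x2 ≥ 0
max z = 9x1 + 2x2

s.t.
  3x1 + 2x2 + s1 = 18
  x2 + s2 = 6
  x1 + s3 = 12
  x1, x2, s1, s2, s3 ≥ 0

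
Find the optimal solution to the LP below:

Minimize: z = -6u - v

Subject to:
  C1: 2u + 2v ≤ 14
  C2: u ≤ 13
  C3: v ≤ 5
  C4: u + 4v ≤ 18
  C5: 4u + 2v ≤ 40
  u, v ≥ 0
Each vertex is the intersection of two constraint boundaries that also satisfies all remaining constraints:
  u = 0 and v = 0 → (0, 0)
  2u + 2v = 14 and v = 0 → (7, 0)
  2u + 2v = 14 and u + 4v = 18 → (3.333, 3.667)
  u + 4v = 18 and u = 0 → (0, 4.5)

Evaluating z = -6u - v at each vertex:
  (0, 0): z = 0
  (7, 0): z = -42
  (3.333, 3.667): z = -23.67
  (0, 4.5): z = -4.5

The minimum is at (7, 0) with z = -42.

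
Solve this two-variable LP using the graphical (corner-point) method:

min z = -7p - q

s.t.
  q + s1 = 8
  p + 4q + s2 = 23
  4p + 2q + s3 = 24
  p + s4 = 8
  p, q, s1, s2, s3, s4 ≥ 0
p = 6, q = 0, z = -42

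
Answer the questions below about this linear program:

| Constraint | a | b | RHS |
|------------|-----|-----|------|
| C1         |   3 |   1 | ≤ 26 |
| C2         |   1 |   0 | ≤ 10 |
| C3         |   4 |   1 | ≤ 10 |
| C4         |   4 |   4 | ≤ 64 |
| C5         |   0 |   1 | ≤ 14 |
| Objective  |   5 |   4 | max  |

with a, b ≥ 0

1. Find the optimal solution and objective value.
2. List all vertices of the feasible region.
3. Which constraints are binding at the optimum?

1. a = 0, b = 10, z = 40
2. (0, 0), (2.5, 0), (0, 10)
3. C3, a ≥ 0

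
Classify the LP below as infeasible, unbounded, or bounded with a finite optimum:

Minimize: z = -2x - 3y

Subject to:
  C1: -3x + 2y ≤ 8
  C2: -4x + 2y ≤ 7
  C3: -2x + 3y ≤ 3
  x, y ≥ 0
Feasible point: (0, 0) satisfies every constraint, so the LP is feasible.
Direction d = (1, 0): for each constraint row a, a·d ≤ 0 —
  (-3)(1) + (2)(0) = -3 ≤ 0
  (-4)(1) + (2)(0) = -4 ≤ 0
  (-2)(1) + (3)(0) = -2 ≤ 0
and d ≥ 0, so (0, 0) + t·d stays feasible for every t ≥ 0. Along this ray z = -2x - 3y changes by -2 per unit t, so z → −∞.

Unbounded: there is a feasible ray along which z → −∞.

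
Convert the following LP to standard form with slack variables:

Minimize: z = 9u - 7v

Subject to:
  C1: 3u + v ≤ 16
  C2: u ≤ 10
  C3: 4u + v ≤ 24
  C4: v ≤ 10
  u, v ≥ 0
min z = 9u - 7v

s.t.
  3u + v + s1 = 16
  u + s2 = 10
  4u + v + s3 = 24
  v + s4 = 10
  u, v, s1, s2, s3, s4 ≥ 0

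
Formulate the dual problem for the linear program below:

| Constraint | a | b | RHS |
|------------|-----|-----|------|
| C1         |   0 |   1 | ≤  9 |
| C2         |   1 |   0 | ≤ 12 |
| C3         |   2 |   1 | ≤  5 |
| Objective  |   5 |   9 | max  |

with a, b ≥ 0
Minimize: z = 9y1 + 12y2 + 5y3

Subject to:
  C1: -y2 - 2y3 ≤ -5
  C2: -y1 - y3 ≤ -9
  y1, y2, y3 ≥ 0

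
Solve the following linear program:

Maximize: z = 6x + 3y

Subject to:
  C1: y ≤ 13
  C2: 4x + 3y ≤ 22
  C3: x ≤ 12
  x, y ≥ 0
x = 5.5, y = 0, z = 33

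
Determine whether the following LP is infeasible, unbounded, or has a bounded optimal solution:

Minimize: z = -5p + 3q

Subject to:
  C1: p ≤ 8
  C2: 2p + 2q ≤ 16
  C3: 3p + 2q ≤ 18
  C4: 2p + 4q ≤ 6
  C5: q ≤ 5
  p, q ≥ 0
The point (3, 0) satisfies every constraint, so the LP is feasible; the constraints give p ≤ 8 and q ≤ 5, which with p, q ≥ 0 keep the feasible region inside a bounded box. A feasible, bounded LP attains a finite optimum at a vertex.

Evaluating z = -5p + 3q at each vertex:
  (0, 0): z = 0
  (3, 0): z = -15
  (0, 1.5): z = 4.5

Feasible with finite optimum z* = -15 at (3, 0).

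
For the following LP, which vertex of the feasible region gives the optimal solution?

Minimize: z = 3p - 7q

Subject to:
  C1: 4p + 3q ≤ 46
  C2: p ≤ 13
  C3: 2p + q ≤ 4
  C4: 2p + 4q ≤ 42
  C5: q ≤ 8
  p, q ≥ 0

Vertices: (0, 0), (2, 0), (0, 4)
Evaluating z = 3p - 7q at each vertex:
  (0, 0): z = 0
  (2, 0): z = 6
  (0, 4): z = -28

The smallest value is z = -28, attained at (0, 4).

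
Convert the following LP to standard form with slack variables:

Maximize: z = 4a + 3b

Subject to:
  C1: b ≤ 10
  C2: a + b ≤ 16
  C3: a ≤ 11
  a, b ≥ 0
max z = 4a + 3b

s.t.
  b + s1 = 10
  a + b + s2 = 16
  a + s3 = 11
  a, b, s1, s2, s3 ≥ 0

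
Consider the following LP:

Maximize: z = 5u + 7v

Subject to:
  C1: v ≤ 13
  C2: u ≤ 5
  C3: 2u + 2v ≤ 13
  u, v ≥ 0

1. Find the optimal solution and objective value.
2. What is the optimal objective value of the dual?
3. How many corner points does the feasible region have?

1. u = 0, v = 6.5, z = 45.5
2. 45.5 (by strong duality, equal to the primal optimum)
3. 4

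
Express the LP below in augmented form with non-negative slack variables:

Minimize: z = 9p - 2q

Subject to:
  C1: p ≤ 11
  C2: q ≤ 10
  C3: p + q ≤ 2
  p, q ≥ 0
min z = 9p - 2q

s.t.
  p + s1 = 11
  q + s2 = 10
  p + q + s3 = 2
  p, q, s1, s2, s3 ≥ 0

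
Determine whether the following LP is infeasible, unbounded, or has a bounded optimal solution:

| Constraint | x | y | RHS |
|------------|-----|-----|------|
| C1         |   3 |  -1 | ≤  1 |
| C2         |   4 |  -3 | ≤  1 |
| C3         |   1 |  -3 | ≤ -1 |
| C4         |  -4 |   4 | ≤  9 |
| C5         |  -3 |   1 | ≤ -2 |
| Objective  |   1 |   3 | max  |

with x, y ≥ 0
C1 requires 3x - y ≤ 1, while C5 (-3x + y ≤ -2) is equivalent to 3x - y ≥ 2. Together they would need 2 ≤ 3x - y ≤ 1, which is impossible since 2 > 1. No point satisfies all constraints.

Infeasible — the constraint set is empty.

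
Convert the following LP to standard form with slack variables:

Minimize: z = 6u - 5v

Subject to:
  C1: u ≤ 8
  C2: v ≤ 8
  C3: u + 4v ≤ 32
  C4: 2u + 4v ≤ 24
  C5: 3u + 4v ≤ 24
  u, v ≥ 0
min z = 6u - 5v

s.t.
  u + s1 = 8
  v + s2 = 8
  u + 4v + s3 = 32
  2u + 4v + s4 = 24
  3u + 4v + s5 = 24
  u, v, s1, s2, s3, s4, s5 ≥ 0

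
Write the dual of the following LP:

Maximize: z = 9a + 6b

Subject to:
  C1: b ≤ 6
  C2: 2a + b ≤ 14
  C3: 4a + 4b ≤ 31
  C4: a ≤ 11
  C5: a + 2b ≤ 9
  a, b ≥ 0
Minimize: z = 6y1 + 14y2 + 31y3 + 11y4 + 9y5

Subject to:
  C1: -2y2 - 4y3 - y4 - y5 ≤ -9
  C2: -y1 - y2 - 4y3 - 2y5 ≤ -6
  y1, y2, y3, y4, y5 ≥ 0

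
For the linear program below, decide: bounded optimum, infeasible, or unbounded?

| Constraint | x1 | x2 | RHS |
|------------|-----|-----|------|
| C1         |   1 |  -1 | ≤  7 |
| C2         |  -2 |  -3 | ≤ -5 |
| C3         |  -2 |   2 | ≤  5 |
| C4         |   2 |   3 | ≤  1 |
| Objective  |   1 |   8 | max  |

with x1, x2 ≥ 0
C4 requires 2x1 + 3x2 ≤ 1, while C2 (-2x1 - 3x2 ≤ -5) is equivalent to 2x1 + 3x2 ≥ 5. Together they would need 5 ≤ 2x1 + 3x2 ≤ 1, which is impossible since 5 > 1. No point satisfies all constraints.

Infeasible — the constraint set is empty.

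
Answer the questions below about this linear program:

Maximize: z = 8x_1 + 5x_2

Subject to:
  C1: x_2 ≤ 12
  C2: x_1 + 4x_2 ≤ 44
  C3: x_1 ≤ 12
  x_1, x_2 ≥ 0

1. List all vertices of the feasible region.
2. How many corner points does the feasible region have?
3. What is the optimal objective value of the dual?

1. (0, 0), (12, 0), (12, 8), (0, 11)
2. 4
3. 136 (by strong duality, equal to the primal optimum)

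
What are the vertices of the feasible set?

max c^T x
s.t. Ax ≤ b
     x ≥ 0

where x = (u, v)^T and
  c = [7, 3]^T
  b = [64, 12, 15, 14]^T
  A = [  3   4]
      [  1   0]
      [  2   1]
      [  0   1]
Each vertex is the intersection of two constraint boundaries that also satisfies all remaining constraints:
  u = 0 and v = 0 → (0, 0)
  2u + v = 15 and v = 0 → (7.5, 0)
  2u + v = 15 and v = 14 → (0.5, 14)
  v = 14 and u = 0 → (0, 14)

Vertices: (0, 0), (7.5, 0), (0.5, 14), (0, 14)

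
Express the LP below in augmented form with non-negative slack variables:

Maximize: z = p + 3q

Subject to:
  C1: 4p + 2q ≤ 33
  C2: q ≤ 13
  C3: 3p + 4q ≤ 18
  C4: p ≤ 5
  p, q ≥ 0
max z = p + 3q

s.t.
  4p + 2q + s1 = 33
  q + s2 = 13
  3p + 4q + s3 = 18
  p + s4 = 5
  p, q, s1, s2, s3, s4 ≥ 0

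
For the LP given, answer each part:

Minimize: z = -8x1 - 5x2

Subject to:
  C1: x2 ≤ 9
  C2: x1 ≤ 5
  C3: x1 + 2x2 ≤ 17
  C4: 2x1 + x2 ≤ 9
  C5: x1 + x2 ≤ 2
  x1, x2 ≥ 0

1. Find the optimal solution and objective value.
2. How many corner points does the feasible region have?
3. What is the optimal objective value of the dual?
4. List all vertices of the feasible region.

1. x1 = 2, x2 = 0, z = -16
2. 3
3. -16 (by strong duality, equal to the primal optimum)
4. (0, 0), (2, 0), (0, 2)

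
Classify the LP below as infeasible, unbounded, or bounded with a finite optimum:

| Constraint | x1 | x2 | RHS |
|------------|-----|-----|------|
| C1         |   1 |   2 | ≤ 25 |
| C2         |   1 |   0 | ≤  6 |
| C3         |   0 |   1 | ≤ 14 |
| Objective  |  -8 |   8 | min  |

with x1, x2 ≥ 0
The point (6, 0) satisfies every constraint, so the LP is feasible; the constraints give x1 ≤ 6 and x2 ≤ 14, which with x1, x2 ≥ 0 keep the feasible region inside a bounded box. A feasible, bounded LP attains a finite optimum at a vertex.

The LP has an optimal solution: (6, 0) with z = -48.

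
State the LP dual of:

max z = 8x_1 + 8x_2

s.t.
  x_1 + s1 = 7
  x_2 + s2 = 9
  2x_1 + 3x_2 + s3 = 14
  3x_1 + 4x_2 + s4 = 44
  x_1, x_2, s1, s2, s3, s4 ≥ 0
Minimize: z = 7y1 + 9y2 + 14y3 + 44y4

Subject to:
  C1: -y1 - 2y3 - 3y4 ≤ -8
  C2: -y2 - 3y3 - 4y4 ≤ -8
  y1, y2, y3, y4 ≥ 0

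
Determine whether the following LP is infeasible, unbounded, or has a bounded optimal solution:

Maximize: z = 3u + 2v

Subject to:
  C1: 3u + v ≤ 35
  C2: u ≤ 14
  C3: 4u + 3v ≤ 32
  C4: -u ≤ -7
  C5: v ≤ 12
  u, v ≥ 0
The point (8, 0) satisfies every constraint, so the LP is feasible; the constraints give u ≤ 14 and v ≤ 12, which with u, v ≥ 0 keep the feasible region inside a bounded box. A feasible, bounded LP attains a finite optimum at a vertex.

Evaluating z = 3u + 2v at each vertex:
  (7, 0): z = 21
  (8, 0): z = 24
  (7, 1.333): z = 23.67

Bounded optimum: z* = 24 at (8, 0).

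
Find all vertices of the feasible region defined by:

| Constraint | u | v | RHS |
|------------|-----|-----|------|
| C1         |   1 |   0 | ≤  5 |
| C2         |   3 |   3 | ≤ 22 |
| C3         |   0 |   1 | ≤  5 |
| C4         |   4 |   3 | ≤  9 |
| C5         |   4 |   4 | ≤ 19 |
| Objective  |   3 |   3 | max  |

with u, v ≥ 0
Each vertex is the intersection of two constraint boundaries that also satisfies all remaining constraints:
  u = 0 and v = 0 → (0, 0)
  4u + 3v = 9 and v = 0 → (2.25, 0)
  4u + 3v = 9 and u = 0 → (0, 3)

Vertices: (0, 0), (2.25, 0), (0, 3)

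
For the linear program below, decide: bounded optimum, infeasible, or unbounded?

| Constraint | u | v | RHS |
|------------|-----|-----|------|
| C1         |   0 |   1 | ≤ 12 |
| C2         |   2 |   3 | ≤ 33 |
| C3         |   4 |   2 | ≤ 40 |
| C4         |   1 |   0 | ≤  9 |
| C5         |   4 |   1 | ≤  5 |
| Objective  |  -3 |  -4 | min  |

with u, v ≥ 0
The point (0, 5) satisfies every constraint, so the LP is feasible; the constraints give u ≤ 9 and v ≤ 12, which with u, v ≥ 0 keep the feasible region inside a bounded box. A feasible, bounded LP attains a finite optimum at a vertex.

Evaluating z = -3u - 4v at each vertex:
  (0, 0): z = 0
  (1.25, 0): z = -3.75
  (0, 5): z = -20

The LP has an optimal solution: (0, 5) with z = -20.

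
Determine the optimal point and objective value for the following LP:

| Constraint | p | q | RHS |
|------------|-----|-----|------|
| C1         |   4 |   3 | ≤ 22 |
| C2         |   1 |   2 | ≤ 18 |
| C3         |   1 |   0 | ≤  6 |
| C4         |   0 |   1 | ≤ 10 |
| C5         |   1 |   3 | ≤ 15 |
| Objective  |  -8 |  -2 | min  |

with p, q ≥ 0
Each vertex is the intersection of two constraint boundaries that also satisfies all remaining constraints:
  p = 0 and q = 0 → (0, 0)
  4p + 3q = 22 and q = 0 → (5.5, 0)
  4p + 3q = 22 and p + 3q = 15 → (2.333, 4.222)
  p + 3q = 15 and p = 0 → (0, 5)

Evaluating z = -8p - 2q at each vertex:
  (0, 0): z = 0
  (5.5, 0): z = -44
  (2.333, 4.222): z = -27.11
  (0, 5): z = -10

The minimum is at (5.5, 0) with z = -44.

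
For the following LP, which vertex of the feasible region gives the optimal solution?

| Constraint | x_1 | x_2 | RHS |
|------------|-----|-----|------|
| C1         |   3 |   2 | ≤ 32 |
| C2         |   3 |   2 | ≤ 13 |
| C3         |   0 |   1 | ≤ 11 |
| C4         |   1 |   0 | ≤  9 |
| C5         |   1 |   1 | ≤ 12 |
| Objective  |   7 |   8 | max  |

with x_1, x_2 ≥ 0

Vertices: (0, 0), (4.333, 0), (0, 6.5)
Evaluating z = 7x_1 + 8x_2 at each vertex:
  (0, 0): z = 0
  (4.333, 0): z = 30.33
  (0, 6.5): z = 52

The largest value is z = 52, attained at (0, 6.5).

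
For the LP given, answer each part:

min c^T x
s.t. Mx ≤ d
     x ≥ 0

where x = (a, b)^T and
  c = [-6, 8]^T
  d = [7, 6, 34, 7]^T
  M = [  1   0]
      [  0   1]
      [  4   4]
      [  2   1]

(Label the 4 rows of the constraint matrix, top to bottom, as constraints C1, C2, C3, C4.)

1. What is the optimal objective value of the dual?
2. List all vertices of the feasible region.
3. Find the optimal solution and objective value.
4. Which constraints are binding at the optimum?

1. -21 (by strong duality, equal to the primal optimum)
2. (0, 0), (3.5, 0), (0.5, 6), (0, 6)
3. a = 3.5, b = 0, z = -21
4. C4, b ≥ 0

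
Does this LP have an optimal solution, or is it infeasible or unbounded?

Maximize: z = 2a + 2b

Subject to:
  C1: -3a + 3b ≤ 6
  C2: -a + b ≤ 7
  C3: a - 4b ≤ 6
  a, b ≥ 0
Feasible point: (0, 0) satisfies every constraint, so the LP is feasible.
Direction d = (1, 1): for each constraint row a, a·d ≤ 0 —
  (-3)(1) + (3)(1) = 0 ≤ 0
  (-1)(1) + (1)(1) = 0 ≤ 0
  (1)(1) + (-4)(1) = -3 ≤ 0
and d ≥ 0, so (0, 0) + t·d stays feasible for every t ≥ 0. Along this ray z = 2a + 2b changes by 4 per unit t, so z → +∞.

Unbounded: there is a feasible ray along which z → +∞.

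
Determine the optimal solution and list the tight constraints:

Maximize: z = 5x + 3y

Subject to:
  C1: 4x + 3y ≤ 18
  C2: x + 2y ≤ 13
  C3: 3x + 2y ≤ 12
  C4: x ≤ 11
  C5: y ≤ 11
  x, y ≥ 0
Optimal: x = 4, y = 0
Binding: C3, y ≥ 0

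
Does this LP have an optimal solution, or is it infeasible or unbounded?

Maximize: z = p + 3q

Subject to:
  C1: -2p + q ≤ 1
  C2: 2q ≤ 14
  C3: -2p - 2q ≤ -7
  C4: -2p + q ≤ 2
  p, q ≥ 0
Feasible point: (1, 3) satisfies every constraint, so the LP is feasible.
Direction d = (1, 0): for each constraint row a, a·d ≤ 0 —
  (-2)(1) + (1)(0) = -2 ≤ 0
  (0)(1) + (2)(0) = 0 ≤ 0
  (-2)(1) + (-2)(0) = -2 ≤ 0
  (-2)(1) + (1)(0) = -2 ≤ 0
and d ≥ 0, so (1, 3) + t·d stays feasible for every t ≥ 0. Along this ray z = p + 3q changes by 1 per unit t, so z → +∞.

The LP is unbounded; z can be made arbitrarily large.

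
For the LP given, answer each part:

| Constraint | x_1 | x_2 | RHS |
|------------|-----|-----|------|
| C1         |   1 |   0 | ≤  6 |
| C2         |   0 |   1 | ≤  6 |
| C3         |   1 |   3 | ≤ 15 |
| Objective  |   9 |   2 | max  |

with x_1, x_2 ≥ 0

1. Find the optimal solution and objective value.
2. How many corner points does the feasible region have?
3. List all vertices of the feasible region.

1. x_1 = 6, x_2 = 3, z = 60
2. 4
3. (0, 0), (6, 0), (6, 3), (0, 5)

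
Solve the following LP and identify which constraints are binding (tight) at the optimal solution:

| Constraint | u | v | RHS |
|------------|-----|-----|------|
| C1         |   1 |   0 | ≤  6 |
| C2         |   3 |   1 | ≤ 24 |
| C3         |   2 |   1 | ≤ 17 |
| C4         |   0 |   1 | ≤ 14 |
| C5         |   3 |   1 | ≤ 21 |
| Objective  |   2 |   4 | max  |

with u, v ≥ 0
Optimal: u = 1.5, v = 14
Binding: C3, C4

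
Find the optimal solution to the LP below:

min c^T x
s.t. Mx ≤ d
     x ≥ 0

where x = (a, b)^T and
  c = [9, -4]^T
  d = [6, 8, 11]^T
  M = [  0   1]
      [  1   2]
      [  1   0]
Each vertex is the intersection of two constraint boundaries that also satisfies all remaining constraints:
  a = 0 and b = 0 → (0, 0)
  a + 2b = 8 and b = 0 → (8, 0)
  a + 2b = 8 and a = 0 → (0, 4)

Evaluating z = 9a - 4b at each vertex:
  (0, 0): z = 0
  (8, 0): z = 72
  (0, 4): z = -16

The minimum is at (0, 4) with z = -16.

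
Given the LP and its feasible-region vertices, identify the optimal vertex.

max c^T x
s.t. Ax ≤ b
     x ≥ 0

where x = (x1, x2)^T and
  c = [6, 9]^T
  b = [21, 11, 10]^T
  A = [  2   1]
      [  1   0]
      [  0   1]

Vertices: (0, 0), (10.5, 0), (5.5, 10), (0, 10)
Evaluating z = 6x1 + 9x2 at each vertex:
  (0, 0): z = 0
  (10.5, 0): z = 63
  (5.5, 10): z = 123
  (0, 10): z = 90

The largest value is z = 123, attained at (5.5, 10).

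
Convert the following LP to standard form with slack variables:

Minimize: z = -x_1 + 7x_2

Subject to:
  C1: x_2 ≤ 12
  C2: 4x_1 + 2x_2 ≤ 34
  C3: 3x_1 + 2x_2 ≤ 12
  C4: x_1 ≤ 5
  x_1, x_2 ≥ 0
min z = -x_1 + 7x_2

s.t.
  x_2 + s1 = 12
  4x_1 + 2x_2 + s2 = 34
  3x_1 + 2x_2 + s3 = 12
  x_1 + s4 = 5
  x_1, x_2, s1, s2, s3, s4 ≥ 0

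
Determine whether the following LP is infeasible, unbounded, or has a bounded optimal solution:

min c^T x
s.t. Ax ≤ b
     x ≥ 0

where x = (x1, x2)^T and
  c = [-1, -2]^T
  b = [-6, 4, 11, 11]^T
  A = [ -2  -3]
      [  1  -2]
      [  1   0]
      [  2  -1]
Feasible point: (0, 2) satisfies every constraint, so the LP is feasible.
Direction d = (0, 1): for each constraint row a, a·d ≤ 0 —
  (-2)(0) + (-3)(1) = -3 ≤ 0
  (1)(0) + (-2)(1) = -2 ≤ 0
  (1)(0) + (0)(1) = 0 ≤ 0
  (2)(0) + (-1)(1) = -1 ≤ 0
and d ≥ 0, so (0, 2) + t·d stays feasible for every t ≥ 0. Along this ray z = -x1 - 2x2 changes by -2 per unit t, so z → −∞.

Unbounded: there is a feasible ray along which z → −∞.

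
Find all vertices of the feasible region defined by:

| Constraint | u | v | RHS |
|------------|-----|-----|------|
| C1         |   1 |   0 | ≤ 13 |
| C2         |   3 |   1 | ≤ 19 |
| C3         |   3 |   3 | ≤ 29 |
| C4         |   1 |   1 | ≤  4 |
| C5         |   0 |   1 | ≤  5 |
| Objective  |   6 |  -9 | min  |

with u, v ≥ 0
Each vertex is the intersection of two constraint boundaries that also satisfies all remaining constraints:
  u = 0 and v = 0 → (0, 0)
  u + v = 4 and v = 0 → (4, 0)
  u + v = 4 and u = 0 → (0, 4)

Vertices: (0, 0), (4, 0), (0, 4)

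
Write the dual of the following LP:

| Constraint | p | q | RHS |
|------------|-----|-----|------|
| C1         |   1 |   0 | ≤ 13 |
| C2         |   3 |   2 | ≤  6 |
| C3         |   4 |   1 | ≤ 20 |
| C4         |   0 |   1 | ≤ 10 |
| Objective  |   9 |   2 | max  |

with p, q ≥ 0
Minimize: z = 13y1 + 6y2 + 20y3 + 10y4

Subject to:
  C1: -y1 - 3y2 - 4y3 ≤ -9
  C2: -2y2 - y3 - y4 ≤ -2
  y1, y2, y3, y4 ≥ 0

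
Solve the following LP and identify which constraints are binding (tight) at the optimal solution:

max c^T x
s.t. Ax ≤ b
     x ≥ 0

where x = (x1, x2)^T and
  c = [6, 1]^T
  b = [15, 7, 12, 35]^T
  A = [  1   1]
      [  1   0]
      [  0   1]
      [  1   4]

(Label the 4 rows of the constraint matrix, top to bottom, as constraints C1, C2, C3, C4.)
Optimal: x1 = 7, x2 = 7
Slack at optimum:
  C1: slack = 1
  C2: slack = 0 (binding)
  C3: slack = 5
  C4: slack = 0 (binding)
  x1 ≥ 0: x1 = 7
  x2 ≥ 0: x2 = 7
Binding constraints: C2, C4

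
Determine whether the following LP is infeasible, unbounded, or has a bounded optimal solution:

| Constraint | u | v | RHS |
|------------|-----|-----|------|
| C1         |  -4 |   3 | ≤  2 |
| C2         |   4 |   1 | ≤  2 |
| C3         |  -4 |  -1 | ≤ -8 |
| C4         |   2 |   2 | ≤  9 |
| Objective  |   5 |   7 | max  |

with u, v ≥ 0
C2 requires 4u + v ≤ 2, while C3 (-4u - v ≤ -8) is equivalent to 4u + v ≥ 8. Together they would need 8 ≤ 4u + v ≤ 2, which is impossible since 8 > 2. No point satisfies all constraints.

Infeasible: no point satisfies all constraints simultaneously.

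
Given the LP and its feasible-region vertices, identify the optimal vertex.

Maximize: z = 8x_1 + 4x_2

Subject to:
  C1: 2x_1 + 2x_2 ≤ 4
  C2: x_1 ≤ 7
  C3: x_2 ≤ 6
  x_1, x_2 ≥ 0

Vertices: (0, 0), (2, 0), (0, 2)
Evaluating z = 8x_1 + 4x_2 at each vertex:
  (0, 0): z = 0
  (2, 0): z = 16
  (0, 2): z = 8

The largest value is z = 16, attained at (2, 0).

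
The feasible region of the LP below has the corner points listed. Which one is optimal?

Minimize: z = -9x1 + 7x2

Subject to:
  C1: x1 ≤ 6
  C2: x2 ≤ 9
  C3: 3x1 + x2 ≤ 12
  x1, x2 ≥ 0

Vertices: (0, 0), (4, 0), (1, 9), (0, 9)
Evaluating z = -9x1 + 7x2 at each vertex:
  (0, 0): z = 0
  (4, 0): z = -36
  (1, 9): z = 54
  (0, 9): z = 63

The smallest value is z = -36, attained at (4, 0).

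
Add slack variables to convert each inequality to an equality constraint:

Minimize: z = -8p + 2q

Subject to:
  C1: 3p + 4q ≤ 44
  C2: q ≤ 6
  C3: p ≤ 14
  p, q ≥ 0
min z = -8p + 2q

s.t.
  3p + 4q + s1 = 44
  q + s2 = 6
  p + s3 = 14
  p, q, s1, s2, s3 ≥ 0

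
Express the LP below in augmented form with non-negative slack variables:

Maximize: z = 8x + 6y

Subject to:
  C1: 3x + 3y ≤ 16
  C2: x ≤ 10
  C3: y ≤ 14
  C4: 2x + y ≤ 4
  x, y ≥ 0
max z = 8x + 6y

s.t.
  3x + 3y + s1 = 16
  x + s2 = 10
  y + s3 = 14
  2x + y + s4 = 4
  x, y, s1, s2, s3, s4 ≥ 0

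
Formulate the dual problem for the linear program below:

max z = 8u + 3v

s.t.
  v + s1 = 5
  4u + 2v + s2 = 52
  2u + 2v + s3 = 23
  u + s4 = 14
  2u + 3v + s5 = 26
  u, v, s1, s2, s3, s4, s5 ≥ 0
Minimize: z = 5y1 + 52y2 + 23y3 + 14y4 + 26y5

Subject to:
  C1: -4y2 - 2y3 - y4 - 2y5 ≤ -8
  C2: -y1 - 2y2 - 2y3 - 3y5 ≤ -3
  y1, y2, y3, y4, y5 ≥ 0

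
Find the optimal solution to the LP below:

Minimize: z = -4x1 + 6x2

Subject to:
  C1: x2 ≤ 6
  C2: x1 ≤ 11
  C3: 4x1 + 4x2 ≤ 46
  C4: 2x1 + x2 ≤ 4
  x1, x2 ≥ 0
Each vertex is the intersection of two constraint boundaries that also satisfies all remaining constraints:
  x1 = 0 and x2 = 0 → (0, 0)
  2x1 + x2 = 4 and x2 = 0 → (2, 0)
  2x1 + x2 = 4 and x1 = 0 → (0, 4)

Evaluating z = -4x1 + 6x2 at each vertex:
  (0, 0): z = 0
  (2, 0): z = -8
  (0, 4): z = 24

The minimum is at (2, 0) with z = -8.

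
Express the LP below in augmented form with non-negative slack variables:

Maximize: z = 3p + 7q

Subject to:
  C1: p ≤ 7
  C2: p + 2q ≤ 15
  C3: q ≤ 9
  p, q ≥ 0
max z = 3p + 7q

s.t.
  p + s1 = 7
  p + 2q + s2 = 15
  q + s3 = 9
  p, q, s1, s2, s3 ≥ 0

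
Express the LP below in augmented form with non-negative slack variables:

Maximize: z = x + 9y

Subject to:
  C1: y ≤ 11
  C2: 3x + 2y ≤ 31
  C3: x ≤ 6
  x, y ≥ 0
max z = x + 9y

s.t.
  y + s1 = 11
  3x + 2y + s2 = 31
  x + s3 = 6
  x, y, s1, s2, s3 ≥ 0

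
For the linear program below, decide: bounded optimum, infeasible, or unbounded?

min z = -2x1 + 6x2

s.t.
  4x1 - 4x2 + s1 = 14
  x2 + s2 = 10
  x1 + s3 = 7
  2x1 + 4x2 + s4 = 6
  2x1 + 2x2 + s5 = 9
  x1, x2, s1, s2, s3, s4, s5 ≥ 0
The point (3, 0) satisfies every constraint, so the LP is feasible; the constraints give x1 ≤ 7 and x2 ≤ 10, which with x1, x2 ≥ 0 keep the feasible region inside a bounded box. A feasible, bounded LP attains a finite optimum at a vertex.

Evaluating z = -2x1 + 6x2 at each vertex:
  (0, 0): z = 0
  (3, 0): z = -6
  (0, 1.5): z = 9

Bounded optimum: z* = -6 at (3, 0).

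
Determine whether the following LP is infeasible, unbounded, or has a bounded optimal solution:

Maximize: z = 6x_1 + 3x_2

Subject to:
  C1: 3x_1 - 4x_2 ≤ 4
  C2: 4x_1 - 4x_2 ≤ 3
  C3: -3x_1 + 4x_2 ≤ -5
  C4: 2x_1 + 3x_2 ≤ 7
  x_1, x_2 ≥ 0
C1 requires 3x_1 - 4x_2 ≤ 4, while C3 (-3x_1 + 4x_2 ≤ -5) is equivalent to 3x_1 - 4x_2 ≥ 5. Together they would need 5 ≤ 3x_1 - 4x_2 ≤ 4, which is impossible since 5 > 4. No point satisfies all constraints.

The feasible region is empty; the LP is infeasible.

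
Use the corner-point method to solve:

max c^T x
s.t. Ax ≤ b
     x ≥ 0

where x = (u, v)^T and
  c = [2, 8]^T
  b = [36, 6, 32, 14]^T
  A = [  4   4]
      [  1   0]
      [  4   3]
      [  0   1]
Each vertex is the intersection of two constraint boundaries that also satisfies all remaining constraints:
  u = 0 and v = 0 → (0, 0)
  u = 6 and v = 0 → (6, 0)
  u = 6 and 4u + 3v = 32 → (6, 2.667)
  4u + 4v = 36 and 4u + 3v = 32 → (5, 4)
  4u + 4v = 36 and u = 0 → (0, 9)

Evaluating z = 2u + 8v at each vertex:
  (0, 0): z = 0
  (6, 0): z = 12
  (6, 2.667): z = 33.33
  (5, 4): z = 42
  (0, 9): z = 72

The maximum is at (0, 9) with z = 72.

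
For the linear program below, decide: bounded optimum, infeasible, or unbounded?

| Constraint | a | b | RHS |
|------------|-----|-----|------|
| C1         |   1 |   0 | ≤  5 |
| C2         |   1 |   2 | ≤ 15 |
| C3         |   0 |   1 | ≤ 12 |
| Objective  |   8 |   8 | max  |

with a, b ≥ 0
The point (5, 5) satisfies every constraint, so the LP is feasible; the constraints give a ≤ 5 and b ≤ 12, which with a, b ≥ 0 keep the feasible region inside a bounded box. A feasible, bounded LP attains a finite optimum at a vertex.

Evaluating z = 8a + 8b at each vertex:
  (0, 0): z = 0
  (5, 0): z = 40
  (5, 5): z = 80
  (0, 7.5): z = 60

Bounded optimum: z* = 80 at (5, 5).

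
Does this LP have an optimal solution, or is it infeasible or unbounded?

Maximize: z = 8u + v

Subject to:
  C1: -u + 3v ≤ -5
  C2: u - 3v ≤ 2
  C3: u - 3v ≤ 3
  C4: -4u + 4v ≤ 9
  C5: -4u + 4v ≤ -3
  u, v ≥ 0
C2 requires u - 3v ≤ 2, while C1 (-u + 3v ≤ -5) is equivalent to u - 3v ≥ 5. Together they would need 5 ≤ u - 3v ≤ 2, which is impossible since 5 > 2. No point satisfies all constraints.

The feasible region is empty; the LP is infeasible.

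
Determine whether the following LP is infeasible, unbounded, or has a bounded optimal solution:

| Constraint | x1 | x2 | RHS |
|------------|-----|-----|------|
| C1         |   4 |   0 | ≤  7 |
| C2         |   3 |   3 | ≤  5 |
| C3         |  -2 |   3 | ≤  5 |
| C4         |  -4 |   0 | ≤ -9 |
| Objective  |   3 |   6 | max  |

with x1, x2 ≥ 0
C1 requires 4x1 ≤ 7, while C4 (-4x1 ≤ -9) is equivalent to 4x1 ≥ 9. Together they would need 9 ≤ 4x1 ≤ 7, which is impossible since 9 > 7. No point satisfies all constraints.

Infeasible — the constraint set is empty.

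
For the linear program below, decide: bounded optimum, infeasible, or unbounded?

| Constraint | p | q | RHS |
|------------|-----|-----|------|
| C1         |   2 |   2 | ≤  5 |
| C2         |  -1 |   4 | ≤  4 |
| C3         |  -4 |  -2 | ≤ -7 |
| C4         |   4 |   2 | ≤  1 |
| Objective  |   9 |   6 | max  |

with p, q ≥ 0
C4 requires 4p + 2q ≤ 1, while C3 (-4p - 2q ≤ -7) is equivalent to 4p + 2q ≥ 7. Together they would need 7 ≤ 4p + 2q ≤ 1, which is impossible since 7 > 1. No point satisfies all constraints.

The feasible region is empty; the LP is infeasible.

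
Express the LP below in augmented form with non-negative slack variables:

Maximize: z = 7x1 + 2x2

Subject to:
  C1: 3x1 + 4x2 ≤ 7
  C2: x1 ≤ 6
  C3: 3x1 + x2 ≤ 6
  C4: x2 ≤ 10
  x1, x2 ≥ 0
max z = 7x1 + 2x2

s.t.
  3x1 + 4x2 + s1 = 7
  x1 + s2 = 6
  3x1 + x2 + s3 = 6
  x2 + s4 = 10
  x1, x2, s1, s2, s3, s4 ≥ 0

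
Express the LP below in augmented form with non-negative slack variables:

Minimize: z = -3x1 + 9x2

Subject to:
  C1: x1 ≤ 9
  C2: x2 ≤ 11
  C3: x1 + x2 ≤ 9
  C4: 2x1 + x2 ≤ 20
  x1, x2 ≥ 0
min z = -3x1 + 9x2

s.t.
  x1 + s1 = 9
  x2 + s2 = 11
  x1 + x2 + s3 = 9
  2x1 + x2 + s4 = 20
  x1, x2, s1, s2, s3, s4 ≥ 0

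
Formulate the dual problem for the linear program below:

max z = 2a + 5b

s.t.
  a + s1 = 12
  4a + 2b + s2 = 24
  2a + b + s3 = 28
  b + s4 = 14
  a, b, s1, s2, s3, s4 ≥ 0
Minimize: z = 12y1 + 24y2 + 28y3 + 14y4

Subject to:
  C1: -y1 - 4y2 - 2y3 ≤ -2
  C2: -2y2 - y3 - y4 ≤ -5
  y1, y2, y3, y4 ≥ 0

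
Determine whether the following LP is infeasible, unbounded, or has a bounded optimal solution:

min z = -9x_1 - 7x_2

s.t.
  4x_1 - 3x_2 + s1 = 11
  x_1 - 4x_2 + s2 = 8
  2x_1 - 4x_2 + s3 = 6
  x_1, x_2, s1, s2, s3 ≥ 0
Feasible point: (0, 0) satisfies every constraint, so the LP is feasible.
Direction d = (0, 1): for each constraint row a, a·d ≤ 0 —
  (4)(0) + (-3)(1) = -3 ≤ 0
  (1)(0) + (-4)(1) = -4 ≤ 0
  (2)(0) + (-4)(1) = -4 ≤ 0
and d ≥ 0, so (0, 0) + t·d stays feasible for every t ≥ 0. Along this ray z = -9x_1 - 7x_2 changes by -7 per unit t, so z → −∞.

Unbounded: there is a feasible ray along which z → −∞.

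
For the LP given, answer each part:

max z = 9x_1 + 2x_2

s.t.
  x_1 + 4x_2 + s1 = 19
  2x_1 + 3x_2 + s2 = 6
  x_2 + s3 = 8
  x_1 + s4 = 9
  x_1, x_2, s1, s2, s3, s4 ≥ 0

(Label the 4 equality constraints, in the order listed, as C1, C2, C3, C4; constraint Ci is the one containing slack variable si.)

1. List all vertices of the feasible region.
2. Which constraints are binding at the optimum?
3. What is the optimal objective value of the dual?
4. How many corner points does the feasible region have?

1. (0, 0), (3, 0), (0, 2)
2. C2, x_2 ≥ 0
3. 27 (by strong duality, equal to the primal optimum)
4. 3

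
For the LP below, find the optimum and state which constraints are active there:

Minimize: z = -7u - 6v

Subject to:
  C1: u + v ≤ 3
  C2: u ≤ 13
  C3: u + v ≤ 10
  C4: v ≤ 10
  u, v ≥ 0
Optimal: u = 3, v = 0
Binding: C1, v ≥ 0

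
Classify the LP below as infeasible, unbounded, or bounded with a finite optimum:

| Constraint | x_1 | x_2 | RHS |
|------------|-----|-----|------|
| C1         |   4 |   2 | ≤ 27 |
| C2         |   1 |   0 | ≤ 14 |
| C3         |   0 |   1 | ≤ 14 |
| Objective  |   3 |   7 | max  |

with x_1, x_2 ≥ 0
The point (0, 13.5) satisfies every constraint, so the LP is feasible; the constraints give x_1 ≤ 14 and x_2 ≤ 14, which with x_1, x_2 ≥ 0 keep the feasible region inside a bounded box. A feasible, bounded LP attains a finite optimum at a vertex.

Evaluating z = 3x_1 + 7x_2 at each vertex:
  (0, 0): z = 0
  (6.75, 0): z = 20.25
  (0, 13.5): z = 94.5

The LP has an optimal solution: (0, 13.5) with z = 94.5.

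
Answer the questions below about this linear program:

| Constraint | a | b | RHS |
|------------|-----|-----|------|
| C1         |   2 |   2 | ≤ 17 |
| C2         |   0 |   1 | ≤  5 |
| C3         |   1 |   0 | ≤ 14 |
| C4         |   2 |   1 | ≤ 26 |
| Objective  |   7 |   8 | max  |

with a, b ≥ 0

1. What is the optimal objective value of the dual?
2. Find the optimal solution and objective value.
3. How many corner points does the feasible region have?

1. 64.5 (by strong duality, equal to the primal optimum)
2. a = 3.5, b = 5, z = 64.5
3. 4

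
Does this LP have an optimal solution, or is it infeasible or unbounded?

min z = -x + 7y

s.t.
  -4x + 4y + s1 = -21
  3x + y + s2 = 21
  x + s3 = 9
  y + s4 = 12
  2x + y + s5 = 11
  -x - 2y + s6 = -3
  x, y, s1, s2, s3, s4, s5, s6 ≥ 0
The point (5.5, 0) satisfies every constraint, so the LP is feasible; the constraints give x ≤ 9 and y ≤ 12, which with x, y ≥ 0 keep the feasible region inside a bounded box. A feasible, bounded LP attains a finite optimum at a vertex.

Evaluating z = -x + 7y at each vertex:
  (5.25, 0): z = -5.25
  (5.5, 0): z = -5.5
  (5.417, 0.1667): z = -4.25

Bounded optimum: z* = -5.5 at (5.5, 0).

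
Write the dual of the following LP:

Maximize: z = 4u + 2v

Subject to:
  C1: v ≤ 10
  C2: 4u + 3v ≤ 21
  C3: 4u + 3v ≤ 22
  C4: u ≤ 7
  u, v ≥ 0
Minimize: z = 10y1 + 21y2 + 22y3 + 7y4

Subject to:
  C1: -4y2 - 4y3 - y4 ≤ -4
  C2: -y1 - 3y2 - 3y3 ≤ -2
  y1, y2, y3, y4 ≥ 0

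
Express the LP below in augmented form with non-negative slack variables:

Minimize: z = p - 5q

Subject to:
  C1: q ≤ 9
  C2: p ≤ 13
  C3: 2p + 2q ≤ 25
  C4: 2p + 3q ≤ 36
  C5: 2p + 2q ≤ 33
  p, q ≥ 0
min z = p - 5q

s.t.
  q + s1 = 9
  p + s2 = 13
  2p + 2q + s3 = 25
  2p + 3q + s4 = 36
  2p + 2q + s5 = 33
  p, q, s1, s2, s3, s4, s5 ≥ 0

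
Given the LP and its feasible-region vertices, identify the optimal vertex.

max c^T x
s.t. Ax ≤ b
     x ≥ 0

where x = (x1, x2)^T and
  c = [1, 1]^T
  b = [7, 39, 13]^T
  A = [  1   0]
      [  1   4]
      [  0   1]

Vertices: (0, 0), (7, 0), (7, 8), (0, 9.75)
Evaluating z = x1 + x2 at each vertex:
  (0, 0): z = 0
  (7, 0): z = 7
  (7, 8): z = 15
  (0, 9.75): z = 9.75

The largest value is z = 15, attained at (7, 8).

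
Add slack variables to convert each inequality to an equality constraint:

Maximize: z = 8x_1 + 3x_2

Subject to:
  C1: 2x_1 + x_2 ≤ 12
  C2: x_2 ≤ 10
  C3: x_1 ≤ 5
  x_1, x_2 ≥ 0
max z = 8x_1 + 3x_2

s.t.
  2x_1 + x_2 + s1 = 12
  x_2 + s2 = 10
  x_1 + s3 = 5
  x_1, x_2, s1, s2, s3 ≥ 0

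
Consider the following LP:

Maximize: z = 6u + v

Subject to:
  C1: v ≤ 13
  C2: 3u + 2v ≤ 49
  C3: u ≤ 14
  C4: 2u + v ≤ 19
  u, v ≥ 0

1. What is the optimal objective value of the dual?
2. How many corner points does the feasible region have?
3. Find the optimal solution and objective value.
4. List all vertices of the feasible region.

1. 57 (by strong duality, equal to the primal optimum)
2. 4
3. u = 9.5, v = 0, z = 57
4. (0, 0), (9.5, 0), (3, 13), (0, 13)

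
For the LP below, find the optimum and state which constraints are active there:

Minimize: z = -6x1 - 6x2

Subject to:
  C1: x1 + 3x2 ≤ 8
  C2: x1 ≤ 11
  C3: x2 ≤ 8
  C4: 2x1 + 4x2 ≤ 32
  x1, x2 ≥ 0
Optimal: x1 = 8, x2 = 0
Slack at optimum:
  C1: slack = 0 (binding)
  C2: slack = 3
  C3: slack = 8
  C4: slack = 16
  x1 ≥ 0: x1 = 8
  x2 ≥ 0: x2 = 0 (binding)
Binding constraints: C1, x2 ≥ 0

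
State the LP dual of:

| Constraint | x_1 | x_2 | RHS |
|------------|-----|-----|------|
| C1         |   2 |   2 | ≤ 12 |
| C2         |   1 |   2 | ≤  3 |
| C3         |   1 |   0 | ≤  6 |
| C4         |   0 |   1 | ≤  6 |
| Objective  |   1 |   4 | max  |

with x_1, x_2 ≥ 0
Minimize: z = 12y1 + 3y2 + 6y3 + 6y4

Subject to:
  C1: -2y1 - y2 - y3 ≤ -1
  C2: -2y1 - 2y2 - y4 ≤ -4
  y1, y2, y3, y4 ≥ 0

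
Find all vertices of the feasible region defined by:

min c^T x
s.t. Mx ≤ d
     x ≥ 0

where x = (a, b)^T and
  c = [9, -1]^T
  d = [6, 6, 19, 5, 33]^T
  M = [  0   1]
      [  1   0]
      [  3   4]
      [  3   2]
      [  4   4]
Each vertex is the intersection of two constraint boundaries that also satisfies all remaining constraints:
  a = 0 and b = 0 → (0, 0)
  3a + 2b = 5 and b = 0 → (1.667, 0)
  3a + 2b = 5 and a = 0 → (0, 2.5)

Vertices: (0, 0), (1.667, 0), (0, 2.5)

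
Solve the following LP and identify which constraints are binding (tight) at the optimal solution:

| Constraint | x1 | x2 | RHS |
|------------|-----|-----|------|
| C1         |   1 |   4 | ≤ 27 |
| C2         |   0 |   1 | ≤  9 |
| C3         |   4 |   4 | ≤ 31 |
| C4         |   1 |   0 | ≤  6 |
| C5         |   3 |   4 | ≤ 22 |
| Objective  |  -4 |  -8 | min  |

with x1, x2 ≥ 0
Optimal: x1 = 0, x2 = 5.5
Binding: C5, x1 ≥ 0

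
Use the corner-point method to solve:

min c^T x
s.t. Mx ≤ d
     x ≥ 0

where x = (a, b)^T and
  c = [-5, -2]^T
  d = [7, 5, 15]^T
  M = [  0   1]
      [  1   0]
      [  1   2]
a = 5, b = 5, z = -35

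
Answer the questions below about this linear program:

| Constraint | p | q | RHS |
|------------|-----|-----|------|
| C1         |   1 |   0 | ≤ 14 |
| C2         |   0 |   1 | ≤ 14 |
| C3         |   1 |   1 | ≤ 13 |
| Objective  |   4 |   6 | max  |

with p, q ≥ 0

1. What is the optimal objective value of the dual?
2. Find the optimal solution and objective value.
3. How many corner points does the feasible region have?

1. 78 (by strong duality, equal to the primal optimum)
2. p = 0, q = 13, z = 78
3. 3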